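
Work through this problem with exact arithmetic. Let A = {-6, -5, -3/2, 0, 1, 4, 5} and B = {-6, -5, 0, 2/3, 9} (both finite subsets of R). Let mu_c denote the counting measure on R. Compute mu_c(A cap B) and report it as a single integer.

Counting measure on a finite set equals cardinality. mu_c(A cap B) = |A cap B| (elements appearing in both).
Enumerating the elements of A that also lie in B gives 3 element(s).
So mu_c(A cap B) = 3.

3


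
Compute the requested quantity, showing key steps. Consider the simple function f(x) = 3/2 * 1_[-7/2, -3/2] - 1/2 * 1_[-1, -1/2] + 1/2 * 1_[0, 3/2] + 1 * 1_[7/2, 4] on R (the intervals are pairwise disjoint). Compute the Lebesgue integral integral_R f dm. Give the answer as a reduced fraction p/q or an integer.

For a simple function f = sum_i c_i * 1_{A_i} with disjoint A_i,
  integral f dm = sum_i c_i * m(A_i).
Lengths of the A_i:
  m(A_1) = -3/2 - (-7/2) = 2.
  m(A_2) = -1/2 - (-1) = 1/2.
  m(A_3) = 3/2 - 0 = 3/2.
  m(A_4) = 4 - 7/2 = 1/2.
Contributions c_i * m(A_i):
  (3/2) * (2) = 3.
  (-1/2) * (1/2) = -1/4.
  (1/2) * (3/2) = 3/4.
  (1) * (1/2) = 1/2.
Total: 3 - 1/4 + 3/4 + 1/2 = 4.

4


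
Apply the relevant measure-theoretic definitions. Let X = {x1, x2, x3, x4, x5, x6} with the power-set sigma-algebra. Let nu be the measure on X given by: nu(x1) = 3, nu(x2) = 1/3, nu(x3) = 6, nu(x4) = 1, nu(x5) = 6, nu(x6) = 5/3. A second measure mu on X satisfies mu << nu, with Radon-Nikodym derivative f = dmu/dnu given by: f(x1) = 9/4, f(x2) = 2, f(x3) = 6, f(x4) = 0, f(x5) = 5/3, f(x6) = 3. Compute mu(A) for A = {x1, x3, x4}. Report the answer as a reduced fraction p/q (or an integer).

By the defining property of the Radon-Nikodym derivative, for every measurable set A,
  mu(A) = integral_A f dnu.
Since nu is a discrete measure concentrated on the atoms of X, the integral over A reduces to the sum
  mu(A) = sum_{x in A} f(x) * nu({x}).
Computing each term:
  x1: f(x1) * nu(x1) = 9/4 * 3 = 27/4.
  x3: f(x3) * nu(x3) = 6 * 6 = 36.
  x4: f(x4) * nu(x4) = 0 * 1 = 0.
Summing: mu(A) = 27/4 + 36 + 0 = 171/4.

171/4


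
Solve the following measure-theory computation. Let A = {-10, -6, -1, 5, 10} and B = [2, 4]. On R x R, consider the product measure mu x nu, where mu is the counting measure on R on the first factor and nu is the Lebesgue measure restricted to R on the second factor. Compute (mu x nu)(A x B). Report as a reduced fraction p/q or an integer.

For a measurable rectangle A x B, the product measure satisfies
  (mu x nu)(A x B) = mu(A) * nu(B).
  mu(A) = 5.
  nu(B) = 2.
  (mu x nu)(A x B) = 5 * 2 = 10.

10


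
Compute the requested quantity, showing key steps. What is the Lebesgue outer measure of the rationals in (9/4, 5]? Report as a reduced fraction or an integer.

Q cap (9/4, 5] is countable; list its elements as q_1, q_2, ... . Fix eps > 0 and cover the k-th point by an interval of length eps * 2^(-k). The cover has total length eps * sum_{k>=1} 2^(-k) = eps, so by definition of outer measure m*(Q cap (9/4, 5]) <= eps. Since eps was arbitrary and m* >= 0, the outer measure is 0.

0


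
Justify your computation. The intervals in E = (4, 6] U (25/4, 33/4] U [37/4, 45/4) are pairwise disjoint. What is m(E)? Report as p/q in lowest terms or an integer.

For pairwise disjoint intervals, m(union_i I_i) = sum_i m(I_i),
and m is invariant under swapping open/closed endpoints (single points have measure 0).
So m(E) = sum_i (b_i - a_i).
  I_1 has length 6 - 4 = 2.
  I_2 has length 33/4 - 25/4 = 2.
  I_3 has length 45/4 - 37/4 = 2.
Summing:
  m(E) = 2 + 2 + 2 = 6.

6


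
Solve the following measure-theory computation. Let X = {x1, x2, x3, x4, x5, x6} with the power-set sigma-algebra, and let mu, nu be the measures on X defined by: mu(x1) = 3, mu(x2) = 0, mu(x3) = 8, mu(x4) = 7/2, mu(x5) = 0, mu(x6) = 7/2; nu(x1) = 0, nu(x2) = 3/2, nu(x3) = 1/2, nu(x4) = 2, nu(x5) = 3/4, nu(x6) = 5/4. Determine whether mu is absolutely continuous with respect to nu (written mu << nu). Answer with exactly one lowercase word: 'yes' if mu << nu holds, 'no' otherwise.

mu << nu means: every nu-null measurable set is also mu-null; equivalently, for every atom x, if nu({x}) = 0 then mu({x}) = 0.
Checking each atom:
  x1: nu = 0, mu = 3 > 0 -> violates mu << nu.
  x2: nu = 3/2 > 0 -> no constraint.
  x3: nu = 1/2 > 0 -> no constraint.
  x4: nu = 2 > 0 -> no constraint.
  x5: nu = 3/4 > 0 -> no constraint.
  x6: nu = 5/4 > 0 -> no constraint.
The atom(s) x1 violate the condition (nu = 0 but mu > 0). Therefore mu is NOT absolutely continuous w.r.t. nu.

no


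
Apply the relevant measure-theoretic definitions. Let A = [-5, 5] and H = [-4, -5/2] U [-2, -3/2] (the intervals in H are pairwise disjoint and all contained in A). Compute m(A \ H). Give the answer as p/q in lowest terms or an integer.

The ambient interval has length m(A) = 5 - (-5) = 10.
Since the holes are disjoint and sit inside A, by finite additivity
  m(H) = sum_i (b_i - a_i), and m(A \ H) = m(A) - m(H).
Computing the hole measures:
  m(H_1) = -5/2 - (-4) = 3/2.
  m(H_2) = -3/2 - (-2) = 1/2.
Summed: m(H) = 3/2 + 1/2 = 2.
So m(A \ H) = 10 - 2 = 8.

8


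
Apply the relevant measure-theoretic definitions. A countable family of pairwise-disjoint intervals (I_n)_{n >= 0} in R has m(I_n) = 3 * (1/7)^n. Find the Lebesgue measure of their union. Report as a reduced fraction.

By countable additivity of the Lebesgue measure on pairwise disjoint measurable sets,
  m(union_{n >= 0} I_n) = sum_{n >= 0} m(I_n) = sum_{n >= 0} a * r^n,
  with a = 3 and r = 1/7.
Since 0 < r = 1/7 < 1, the geometric series converges:
  sum_{n >= 0} a * r^n = a / (1 - r).
  = 3 / (1 - 1/7)
  = 3 / (6/7)
  = 7/2.

7/2


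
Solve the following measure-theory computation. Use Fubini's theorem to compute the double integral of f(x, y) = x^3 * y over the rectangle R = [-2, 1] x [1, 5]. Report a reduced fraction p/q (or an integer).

f(x, y) is a tensor product of a function of x and a function of y, and both factors are bounded continuous (hence Lebesgue integrable) on the rectangle, so Fubini's theorem applies:
  integral_R f d(m x m) = (integral_a1^b1 x^3 dx) * (integral_a2^b2 y dy).
Inner integral in x: integral_{-2}^{1} x^3 dx = (1^4 - (-2)^4)/4
  = -15/4.
Inner integral in y: integral_{1}^{5} y dy = (5^2 - 1^2)/2
  = 12.
Product: (-15/4) * (12) = -45.

-45


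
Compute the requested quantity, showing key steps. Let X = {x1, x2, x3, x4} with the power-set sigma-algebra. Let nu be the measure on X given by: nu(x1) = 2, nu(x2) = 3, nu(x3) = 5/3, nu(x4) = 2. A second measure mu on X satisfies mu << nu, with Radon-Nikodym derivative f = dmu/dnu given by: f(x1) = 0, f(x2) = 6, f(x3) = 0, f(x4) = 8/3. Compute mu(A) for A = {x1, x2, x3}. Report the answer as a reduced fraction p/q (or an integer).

By the defining property of the Radon-Nikodym derivative, for every measurable set A,
  mu(A) = integral_A f dnu.
Since nu is a discrete measure concentrated on the atoms of X, the integral over A reduces to the sum
  mu(A) = sum_{x in A} f(x) * nu({x}).
Computing each term:
  x1: f(x1) * nu(x1) = 0 * 2 = 0.
  x2: f(x2) * nu(x2) = 6 * 3 = 18.
  x3: f(x3) * nu(x3) = 0 * 5/3 = 0.
Summing: mu(A) = 0 + 18 + 0 = 18.

18


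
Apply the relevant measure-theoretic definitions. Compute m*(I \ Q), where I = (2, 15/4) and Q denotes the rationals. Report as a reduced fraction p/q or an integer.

The interval I = (2, 15/4) has m(I) = 15/4 - 2 = 7/4 (endpoints are measure-zero, so open/closed/half-open agree). Write I = (I cap Q) u (I \ Q). The rationals in I are countable, so m*(I cap Q) = 0 (cover each rational by intervals whose total length is arbitrarily small). By countable subadditivity m*(I) <= m*(I cap Q) + m*(I \ Q), hence m*(I \ Q) >= m(I) = 7/4. The reverse inequality m*(I \ Q) <= m*(I) = 7/4 is trivial since (I \ Q) is a subset of I. Therefore m*(I \ Q) = 7/4.

7/4


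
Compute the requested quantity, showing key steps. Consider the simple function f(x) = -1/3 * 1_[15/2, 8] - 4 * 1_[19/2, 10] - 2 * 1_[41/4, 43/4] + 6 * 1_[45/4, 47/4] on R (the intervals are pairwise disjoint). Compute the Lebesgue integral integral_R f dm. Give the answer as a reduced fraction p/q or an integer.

For a simple function f = sum_i c_i * 1_{A_i} with disjoint A_i,
  integral f dm = sum_i c_i * m(A_i).
Lengths of the A_i:
  m(A_1) = 8 - 15/2 = 1/2.
  m(A_2) = 10 - 19/2 = 1/2.
  m(A_3) = 43/4 - 41/4 = 1/2.
  m(A_4) = 47/4 - 45/4 = 1/2.
Contributions c_i * m(A_i):
  (-1/3) * (1/2) = -1/6.
  (-4) * (1/2) = -2.
  (-2) * (1/2) = -1.
  (6) * (1/2) = 3.
Total: -1/6 - 2 - 1 + 3 = -1/6.

-1/6


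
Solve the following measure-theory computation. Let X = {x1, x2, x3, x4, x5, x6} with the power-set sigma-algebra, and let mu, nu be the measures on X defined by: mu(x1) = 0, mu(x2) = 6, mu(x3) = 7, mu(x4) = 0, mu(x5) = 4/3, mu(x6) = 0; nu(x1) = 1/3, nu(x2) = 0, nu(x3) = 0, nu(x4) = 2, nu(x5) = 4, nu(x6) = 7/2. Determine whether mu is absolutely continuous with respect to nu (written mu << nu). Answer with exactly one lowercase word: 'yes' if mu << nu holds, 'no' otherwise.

mu << nu means: every nu-null measurable set is also mu-null; equivalently, for every atom x, if nu({x}) = 0 then mu({x}) = 0.
Checking each atom:
  x1: nu = 1/3 > 0 -> no constraint.
  x2: nu = 0, mu = 6 > 0 -> violates mu << nu.
  x3: nu = 0, mu = 7 > 0 -> violates mu << nu.
  x4: nu = 2 > 0 -> no constraint.
  x5: nu = 4 > 0 -> no constraint.
  x6: nu = 7/2 > 0 -> no constraint.
The atom(s) x2, x3 violate the condition (nu = 0 but mu > 0). Therefore mu is NOT absolutely continuous w.r.t. nu.

no


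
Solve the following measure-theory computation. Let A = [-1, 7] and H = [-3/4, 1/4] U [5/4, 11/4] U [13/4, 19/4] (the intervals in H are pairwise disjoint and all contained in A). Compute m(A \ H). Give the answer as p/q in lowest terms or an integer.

The ambient interval has length m(A) = 7 - (-1) = 8.
Since the holes are disjoint and sit inside A, by finite additivity
  m(H) = sum_i (b_i - a_i), and m(A \ H) = m(A) - m(H).
Computing the hole measures:
  m(H_1) = 1/4 - (-3/4) = 1.
  m(H_2) = 11/4 - 5/4 = 3/2.
  m(H_3) = 19/4 - 13/4 = 3/2.
Summed: m(H) = 1 + 3/2 + 3/2 = 4.
So m(A \ H) = 8 - 4 = 4.

4


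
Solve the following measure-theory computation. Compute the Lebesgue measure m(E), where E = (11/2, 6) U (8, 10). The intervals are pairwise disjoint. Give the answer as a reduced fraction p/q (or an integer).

For pairwise disjoint intervals, m(union_i I_i) = sum_i m(I_i),
and m is invariant under swapping open/closed endpoints (single points have measure 0).
So m(E) = sum_i (b_i - a_i).
  I_1 has length 6 - 11/2 = 1/2.
  I_2 has length 10 - 8 = 2.
Summing:
  m(E) = 1/2 + 2 = 5/2.

5/2


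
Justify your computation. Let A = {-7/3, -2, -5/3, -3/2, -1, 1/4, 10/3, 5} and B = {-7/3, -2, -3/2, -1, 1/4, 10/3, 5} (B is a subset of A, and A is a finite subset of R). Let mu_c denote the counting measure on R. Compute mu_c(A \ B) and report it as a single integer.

Counting measure assigns mu_c(E) = |E| (number of elements) when E is finite. For B subset A, A \ B is the set of elements of A not in B, so |A \ B| = |A| - |B|.
|A| = 8, |B| = 7, so mu_c(A \ B) = 8 - 7 = 1.

1


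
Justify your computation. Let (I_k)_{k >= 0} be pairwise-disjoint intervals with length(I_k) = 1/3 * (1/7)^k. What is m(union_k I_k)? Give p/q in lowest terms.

By countable additivity of the Lebesgue measure on pairwise disjoint measurable sets,
  m(union_{k >= 0} I_k) = sum_{k >= 0} m(I_k) = sum_{k >= 0} a * r^k,
  with a = 1/3 and r = 1/7.
Since 0 < r = 1/7 < 1, the geometric series converges:
  sum_{k >= 0} a * r^k = a / (1 - r).
  = 1/3 / (1 - 1/7)
  = 1/3 / (6/7)
  = 7/18.

7/18


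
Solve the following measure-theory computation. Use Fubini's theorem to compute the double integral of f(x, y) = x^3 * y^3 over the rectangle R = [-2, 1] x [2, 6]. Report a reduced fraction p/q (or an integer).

f(x, y) is a tensor product of a function of x and a function of y, and both factors are bounded continuous (hence Lebesgue integrable) on the rectangle, so Fubini's theorem applies:
  integral_R f d(m x m) = (integral_a1^b1 x^3 dx) * (integral_a2^b2 y^3 dy).
Inner integral in x: integral_{-2}^{1} x^3 dx = (1^4 - (-2)^4)/4
  = -15/4.
Inner integral in y: integral_{2}^{6} y^3 dy = (6^4 - 2^4)/4
  = 320.
Product: (-15/4) * (320) = -1200.

-1200


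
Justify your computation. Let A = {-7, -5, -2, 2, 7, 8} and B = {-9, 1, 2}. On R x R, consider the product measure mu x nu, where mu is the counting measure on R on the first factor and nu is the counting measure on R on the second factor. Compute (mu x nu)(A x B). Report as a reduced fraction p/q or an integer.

For a measurable rectangle A x B, the product measure satisfies
  (mu x nu)(A x B) = mu(A) * nu(B).
  mu(A) = 6.
  nu(B) = 3.
  (mu x nu)(A x B) = 6 * 3 = 18.

18


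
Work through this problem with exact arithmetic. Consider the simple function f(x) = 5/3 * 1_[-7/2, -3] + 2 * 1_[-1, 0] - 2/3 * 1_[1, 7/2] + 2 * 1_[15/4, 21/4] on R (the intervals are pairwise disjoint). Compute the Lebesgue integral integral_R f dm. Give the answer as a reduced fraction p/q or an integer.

For a simple function f = sum_i c_i * 1_{A_i} with disjoint A_i,
  integral f dm = sum_i c_i * m(A_i).
Lengths of the A_i:
  m(A_1) = -3 - (-7/2) = 1/2.
  m(A_2) = 0 - (-1) = 1.
  m(A_3) = 7/2 - 1 = 5/2.
  m(A_4) = 21/4 - 15/4 = 3/2.
Contributions c_i * m(A_i):
  (5/3) * (1/2) = 5/6.
  (2) * (1) = 2.
  (-2/3) * (5/2) = -5/3.
  (2) * (3/2) = 3.
Total: 5/6 + 2 - 5/3 + 3 = 25/6.

25/6


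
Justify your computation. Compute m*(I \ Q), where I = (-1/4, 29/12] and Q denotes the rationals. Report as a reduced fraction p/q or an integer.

The interval I = (-1/4, 29/12] has m(I) = 29/12 - (-1/4) = 8/3 (endpoints are measure-zero, so open/closed/half-open agree). Write I = (I cap Q) u (I \ Q). The rationals in I are countable, so m*(I cap Q) = 0 (cover each rational by intervals whose total length is arbitrarily small). By countable subadditivity m*(I) <= m*(I cap Q) + m*(I \ Q), hence m*(I \ Q) >= m(I) = 8/3. The reverse inequality m*(I \ Q) <= m*(I) = 8/3 is trivial since (I \ Q) is a subset of I. Therefore m*(I \ Q) = 8/3.

8/3


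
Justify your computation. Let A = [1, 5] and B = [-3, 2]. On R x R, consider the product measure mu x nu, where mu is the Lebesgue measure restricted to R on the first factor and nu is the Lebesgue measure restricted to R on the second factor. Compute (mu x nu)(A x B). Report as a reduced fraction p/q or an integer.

For a measurable rectangle A x B, the product measure satisfies
  (mu x nu)(A x B) = mu(A) * nu(B).
  mu(A) = 4.
  nu(B) = 5.
  (mu x nu)(A x B) = 4 * 5 = 20.

20


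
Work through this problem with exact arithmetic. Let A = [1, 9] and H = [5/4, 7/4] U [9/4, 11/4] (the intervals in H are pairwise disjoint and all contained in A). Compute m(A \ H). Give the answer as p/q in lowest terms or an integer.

The ambient interval has length m(A) = 9 - 1 = 8.
Since the holes are disjoint and sit inside A, by finite additivity
  m(H) = sum_i (b_i - a_i), and m(A \ H) = m(A) - m(H).
Computing the hole measures:
  m(H_1) = 7/4 - 5/4 = 1/2.
  m(H_2) = 11/4 - 9/4 = 1/2.
Summed: m(H) = 1/2 + 1/2 = 1.
So m(A \ H) = 8 - 1 = 7.

7


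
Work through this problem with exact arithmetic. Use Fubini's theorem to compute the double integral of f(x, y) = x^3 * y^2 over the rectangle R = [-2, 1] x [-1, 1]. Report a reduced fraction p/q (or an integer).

f(x, y) is a tensor product of a function of x and a function of y, and both factors are bounded continuous (hence Lebesgue integrable) on the rectangle, so Fubini's theorem applies:
  integral_R f d(m x m) = (integral_a1^b1 x^3 dx) * (integral_a2^b2 y^2 dy).
Inner integral in x: integral_{-2}^{1} x^3 dx = (1^4 - (-2)^4)/4
  = -15/4.
Inner integral in y: integral_{-1}^{1} y^2 dy = (1^3 - (-1)^3)/3
  = 2/3.
Product: (-15/4) * (2/3) = -5/2.

-5/2


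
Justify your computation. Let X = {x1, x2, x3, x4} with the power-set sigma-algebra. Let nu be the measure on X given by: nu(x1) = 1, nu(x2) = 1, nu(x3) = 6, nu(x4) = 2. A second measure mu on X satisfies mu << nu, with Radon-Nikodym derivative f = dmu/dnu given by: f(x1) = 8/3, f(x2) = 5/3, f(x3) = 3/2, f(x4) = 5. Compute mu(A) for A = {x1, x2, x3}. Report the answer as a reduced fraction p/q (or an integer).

By the defining property of the Radon-Nikodym derivative, for every measurable set A,
  mu(A) = integral_A f dnu.
Since nu is a discrete measure concentrated on the atoms of X, the integral over A reduces to the sum
  mu(A) = sum_{x in A} f(x) * nu({x}).
Computing each term:
  x1: f(x1) * nu(x1) = 8/3 * 1 = 8/3.
  x2: f(x2) * nu(x2) = 5/3 * 1 = 5/3.
  x3: f(x3) * nu(x3) = 3/2 * 6 = 9.
Summing: mu(A) = 8/3 + 5/3 + 9 = 40/3.

40/3


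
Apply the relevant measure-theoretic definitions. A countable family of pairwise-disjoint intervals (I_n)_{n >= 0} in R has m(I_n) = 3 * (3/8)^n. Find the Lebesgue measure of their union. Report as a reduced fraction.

By countable additivity of the Lebesgue measure on pairwise disjoint measurable sets,
  m(union_{n >= 0} I_n) = sum_{n >= 0} m(I_n) = sum_{n >= 0} a * r^n,
  with a = 3 and r = 3/8.
Since 0 < r = 3/8 < 1, the geometric series converges:
  sum_{n >= 0} a * r^n = a / (1 - r).
  = 3 / (1 - 3/8)
  = 3 / (5/8)
  = 24/5.

24/5


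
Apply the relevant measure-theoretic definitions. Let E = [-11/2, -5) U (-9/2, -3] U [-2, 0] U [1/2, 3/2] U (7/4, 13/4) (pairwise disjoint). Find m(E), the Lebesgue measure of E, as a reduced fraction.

For pairwise disjoint intervals, m(union_i I_i) = sum_i m(I_i),
and m is invariant under swapping open/closed endpoints (single points have measure 0).
So m(E) = sum_i (b_i - a_i).
  I_1 has length -5 - (-11/2) = 1/2.
  I_2 has length -3 - (-9/2) = 3/2.
  I_3 has length 0 - (-2) = 2.
  I_4 has length 3/2 - 1/2 = 1.
  I_5 has length 13/4 - 7/4 = 3/2.
Summing:
  m(E) = 1/2 + 3/2 + 2 + 1 + 3/2 = 13/2.

13/2


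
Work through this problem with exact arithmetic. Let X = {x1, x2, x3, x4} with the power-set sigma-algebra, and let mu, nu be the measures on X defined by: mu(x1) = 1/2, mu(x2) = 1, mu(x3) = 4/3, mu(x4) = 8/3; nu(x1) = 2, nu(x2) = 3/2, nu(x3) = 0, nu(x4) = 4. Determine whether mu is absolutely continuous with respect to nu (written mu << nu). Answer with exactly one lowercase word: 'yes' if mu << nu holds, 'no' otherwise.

mu << nu means: every nu-null measurable set is also mu-null; equivalently, for every atom x, if nu({x}) = 0 then mu({x}) = 0.
Checking each atom:
  x1: nu = 2 > 0 -> no constraint.
  x2: nu = 3/2 > 0 -> no constraint.
  x3: nu = 0, mu = 4/3 > 0 -> violates mu << nu.
  x4: nu = 4 > 0 -> no constraint.
The atom(s) x3 violate the condition (nu = 0 but mu > 0). Therefore mu is NOT absolutely continuous w.r.t. nu.

no


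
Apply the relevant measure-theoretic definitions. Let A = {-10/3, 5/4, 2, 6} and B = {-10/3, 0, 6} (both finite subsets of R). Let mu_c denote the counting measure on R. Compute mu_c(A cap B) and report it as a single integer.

Counting measure on a finite set equals cardinality. mu_c(A cap B) = |A cap B| (elements appearing in both).
Enumerating the elements of A that also lie in B gives 2 element(s).
So mu_c(A cap B) = 2.

2


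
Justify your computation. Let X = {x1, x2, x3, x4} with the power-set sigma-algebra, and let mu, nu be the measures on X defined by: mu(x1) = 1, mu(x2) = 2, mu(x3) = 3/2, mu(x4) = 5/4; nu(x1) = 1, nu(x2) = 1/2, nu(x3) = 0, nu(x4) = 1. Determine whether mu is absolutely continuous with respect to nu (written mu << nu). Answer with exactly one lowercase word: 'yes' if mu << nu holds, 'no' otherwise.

mu << nu means: every nu-null measurable set is also mu-null; equivalently, for every atom x, if nu({x}) = 0 then mu({x}) = 0.
Checking each atom:
  x1: nu = 1 > 0 -> no constraint.
  x2: nu = 1/2 > 0 -> no constraint.
  x3: nu = 0, mu = 3/2 > 0 -> violates mu << nu.
  x4: nu = 1 > 0 -> no constraint.
The atom(s) x3 violate the condition (nu = 0 but mu > 0). Therefore mu is NOT absolutely continuous w.r.t. nu.

no


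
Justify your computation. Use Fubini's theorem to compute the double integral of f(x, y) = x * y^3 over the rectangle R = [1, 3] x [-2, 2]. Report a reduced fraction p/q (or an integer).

f(x, y) is a tensor product of a function of x and a function of y, and both factors are bounded continuous (hence Lebesgue integrable) on the rectangle, so Fubini's theorem applies:
  integral_R f d(m x m) = (integral_a1^b1 x dx) * (integral_a2^b2 y^3 dy).
Inner integral in x: integral_{1}^{3} x dx = (3^2 - 1^2)/2
  = 4.
Inner integral in y: integral_{-2}^{2} y^3 dy = (2^4 - (-2)^4)/4
  = 0.
Product: (4) * (0) = 0.

0


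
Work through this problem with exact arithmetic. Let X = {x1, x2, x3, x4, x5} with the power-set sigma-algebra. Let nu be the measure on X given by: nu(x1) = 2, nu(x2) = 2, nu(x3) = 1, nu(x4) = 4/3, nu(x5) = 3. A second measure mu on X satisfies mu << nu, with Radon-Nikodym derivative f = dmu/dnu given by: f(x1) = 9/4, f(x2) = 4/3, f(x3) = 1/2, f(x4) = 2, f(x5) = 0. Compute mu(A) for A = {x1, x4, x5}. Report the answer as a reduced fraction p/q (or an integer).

By the defining property of the Radon-Nikodym derivative, for every measurable set A,
  mu(A) = integral_A f dnu.
Since nu is a discrete measure concentrated on the atoms of X, the integral over A reduces to the sum
  mu(A) = sum_{x in A} f(x) * nu({x}).
Computing each term:
  x1: f(x1) * nu(x1) = 9/4 * 2 = 9/2.
  x4: f(x4) * nu(x4) = 2 * 4/3 = 8/3.
  x5: f(x5) * nu(x5) = 0 * 3 = 0.
Summing: mu(A) = 9/2 + 8/3 + 0 = 43/6.

43/6


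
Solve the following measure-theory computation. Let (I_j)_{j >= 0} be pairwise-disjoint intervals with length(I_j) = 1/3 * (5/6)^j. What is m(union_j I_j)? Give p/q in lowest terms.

By countable additivity of the Lebesgue measure on pairwise disjoint measurable sets,
  m(union_{j >= 0} I_j) = sum_{j >= 0} m(I_j) = sum_{j >= 0} a * r^j,
  with a = 1/3 and r = 5/6.
Since 0 < r = 5/6 < 1, the geometric series converges:
  sum_{j >= 0} a * r^j = a / (1 - r).
  = 1/3 / (1 - 5/6)
  = 1/3 / (1/6)
  = 2.

2


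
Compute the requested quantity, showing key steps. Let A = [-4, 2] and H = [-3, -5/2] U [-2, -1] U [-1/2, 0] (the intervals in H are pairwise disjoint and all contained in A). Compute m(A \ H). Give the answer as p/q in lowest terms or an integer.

The ambient interval has length m(A) = 2 - (-4) = 6.
Since the holes are disjoint and sit inside A, by finite additivity
  m(H) = sum_i (b_i - a_i), and m(A \ H) = m(A) - m(H).
Computing the hole measures:
  m(H_1) = -5/2 - (-3) = 1/2.
  m(H_2) = -1 - (-2) = 1.
  m(H_3) = 0 - (-1/2) = 1/2.
Summed: m(H) = 1/2 + 1 + 1/2 = 2.
So m(A \ H) = 6 - 2 = 4.

4


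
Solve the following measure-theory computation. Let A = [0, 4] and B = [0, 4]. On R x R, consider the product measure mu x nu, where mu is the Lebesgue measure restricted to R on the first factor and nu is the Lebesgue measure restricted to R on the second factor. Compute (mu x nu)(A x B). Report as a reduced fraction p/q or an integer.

For a measurable rectangle A x B, the product measure satisfies
  (mu x nu)(A x B) = mu(A) * nu(B).
  mu(A) = 4.
  nu(B) = 4.
  (mu x nu)(A x B) = 4 * 4 = 16.

16


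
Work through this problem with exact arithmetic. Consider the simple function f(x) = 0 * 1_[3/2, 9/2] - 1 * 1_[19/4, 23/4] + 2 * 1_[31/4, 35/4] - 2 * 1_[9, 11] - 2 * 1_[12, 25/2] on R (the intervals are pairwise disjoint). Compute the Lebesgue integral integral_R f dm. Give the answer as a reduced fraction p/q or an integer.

For a simple function f = sum_i c_i * 1_{A_i} with disjoint A_i,
  integral f dm = sum_i c_i * m(A_i).
Lengths of the A_i:
  m(A_1) = 9/2 - 3/2 = 3.
  m(A_2) = 23/4 - 19/4 = 1.
  m(A_3) = 35/4 - 31/4 = 1.
  m(A_4) = 11 - 9 = 2.
  m(A_5) = 25/2 - 12 = 1/2.
Contributions c_i * m(A_i):
  (0) * (3) = 0.
  (-1) * (1) = -1.
  (2) * (1) = 2.
  (-2) * (2) = -4.
  (-2) * (1/2) = -1.
Total: 0 - 1 + 2 - 4 - 1 = -4.

-4


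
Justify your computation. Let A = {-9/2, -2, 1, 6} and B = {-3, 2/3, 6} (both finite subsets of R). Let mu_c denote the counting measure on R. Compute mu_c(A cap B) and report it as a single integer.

Counting measure on a finite set equals cardinality. mu_c(A cap B) = |A cap B| (elements appearing in both).
Enumerating the elements of A that also lie in B gives 1 element(s).
So mu_c(A cap B) = 1.

1


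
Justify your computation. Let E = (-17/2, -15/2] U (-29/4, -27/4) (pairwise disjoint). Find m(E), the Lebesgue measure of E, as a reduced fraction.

For pairwise disjoint intervals, m(union_i I_i) = sum_i m(I_i),
and m is invariant under swapping open/closed endpoints (single points have measure 0).
So m(E) = sum_i (b_i - a_i).
  I_1 has length -15/2 - (-17/2) = 1.
  I_2 has length -27/4 - (-29/4) = 1/2.
Summing:
  m(E) = 1 + 1/2 = 3/2.

3/2


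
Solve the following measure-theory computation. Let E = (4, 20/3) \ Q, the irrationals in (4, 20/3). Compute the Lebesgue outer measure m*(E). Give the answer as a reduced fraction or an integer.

The interval I = (4, 20/3) has m(I) = 20/3 - 4 = 8/3 (endpoints are measure-zero, so open/closed/half-open agree). Write I = (I cap Q) u (I \ Q). The rationals in I are countable, so m*(I cap Q) = 0 (cover each rational by intervals whose total length is arbitrarily small). By countable subadditivity m*(I) <= m*(I cap Q) + m*(I \ Q), hence m*(I \ Q) >= m(I) = 8/3. The reverse inequality m*(I \ Q) <= m*(I) = 8/3 is trivial since (I \ Q) is a subset of I. Therefore m*(I \ Q) = 8/3.

8/3


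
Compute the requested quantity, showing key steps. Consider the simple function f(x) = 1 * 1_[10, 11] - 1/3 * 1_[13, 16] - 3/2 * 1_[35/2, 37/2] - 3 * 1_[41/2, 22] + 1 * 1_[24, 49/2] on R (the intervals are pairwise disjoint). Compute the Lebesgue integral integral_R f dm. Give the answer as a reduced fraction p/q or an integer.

For a simple function f = sum_i c_i * 1_{A_i} with disjoint A_i,
  integral f dm = sum_i c_i * m(A_i).
Lengths of the A_i:
  m(A_1) = 11 - 10 = 1.
  m(A_2) = 16 - 13 = 3.
  m(A_3) = 37/2 - 35/2 = 1.
  m(A_4) = 22 - 41/2 = 3/2.
  m(A_5) = 49/2 - 24 = 1/2.
Contributions c_i * m(A_i):
  (1) * (1) = 1.
  (-1/3) * (3) = -1.
  (-3/2) * (1) = -3/2.
  (-3) * (3/2) = -9/2.
  (1) * (1/2) = 1/2.
Total: 1 - 1 - 3/2 - 9/2 + 1/2 = -11/2.

-11/2


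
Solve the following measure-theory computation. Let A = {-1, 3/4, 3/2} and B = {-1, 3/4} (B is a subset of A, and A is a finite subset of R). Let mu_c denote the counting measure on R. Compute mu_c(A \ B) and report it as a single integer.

Counting measure assigns mu_c(E) = |E| (number of elements) when E is finite. For B subset A, A \ B is the set of elements of A not in B, so |A \ B| = |A| - |B|.
|A| = 3, |B| = 2, so mu_c(A \ B) = 3 - 2 = 1.

1


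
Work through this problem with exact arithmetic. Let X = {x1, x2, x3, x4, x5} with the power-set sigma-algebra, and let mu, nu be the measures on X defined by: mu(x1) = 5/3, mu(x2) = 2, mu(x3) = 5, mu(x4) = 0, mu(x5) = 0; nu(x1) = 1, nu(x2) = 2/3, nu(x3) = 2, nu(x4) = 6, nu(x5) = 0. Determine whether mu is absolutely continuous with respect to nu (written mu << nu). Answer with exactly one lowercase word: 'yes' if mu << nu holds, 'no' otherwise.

mu << nu means: every nu-null measurable set is also mu-null; equivalently, for every atom x, if nu({x}) = 0 then mu({x}) = 0.
Checking each atom:
  x1: nu = 1 > 0 -> no constraint.
  x2: nu = 2/3 > 0 -> no constraint.
  x3: nu = 2 > 0 -> no constraint.
  x4: nu = 6 > 0 -> no constraint.
  x5: nu = 0, mu = 0 -> consistent with mu << nu.
No atom violates the condition. Therefore mu << nu.

yes


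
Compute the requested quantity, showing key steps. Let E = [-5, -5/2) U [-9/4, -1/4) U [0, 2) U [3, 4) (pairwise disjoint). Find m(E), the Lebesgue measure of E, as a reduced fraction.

For pairwise disjoint intervals, m(union_i I_i) = sum_i m(I_i),
and m is invariant under swapping open/closed endpoints (single points have measure 0).
So m(E) = sum_i (b_i - a_i).
  I_1 has length -5/2 - (-5) = 5/2.
  I_2 has length -1/4 - (-9/4) = 2.
  I_3 has length 2 - 0 = 2.
  I_4 has length 4 - 3 = 1.
Summing:
  m(E) = 5/2 + 2 + 2 + 1 = 15/2.

15/2


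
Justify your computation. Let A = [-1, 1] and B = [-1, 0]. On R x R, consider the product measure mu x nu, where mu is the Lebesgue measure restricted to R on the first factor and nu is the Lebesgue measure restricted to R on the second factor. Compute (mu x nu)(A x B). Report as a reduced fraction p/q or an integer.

For a measurable rectangle A x B, the product measure satisfies
  (mu x nu)(A x B) = mu(A) * nu(B).
  mu(A) = 2.
  nu(B) = 1.
  (mu x nu)(A x B) = 2 * 1 = 2.

2


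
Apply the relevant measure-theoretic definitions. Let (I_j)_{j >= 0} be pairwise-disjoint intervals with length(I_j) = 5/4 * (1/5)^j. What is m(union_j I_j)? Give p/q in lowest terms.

By countable additivity of the Lebesgue measure on pairwise disjoint measurable sets,
  m(union_{j >= 0} I_j) = sum_{j >= 0} m(I_j) = sum_{j >= 0} a * r^j,
  with a = 5/4 and r = 1/5.
Since 0 < r = 1/5 < 1, the geometric series converges:
  sum_{j >= 0} a * r^j = a / (1 - r).
  = 5/4 / (1 - 1/5)
  = 5/4 / (4/5)
  = 25/16.

25/16


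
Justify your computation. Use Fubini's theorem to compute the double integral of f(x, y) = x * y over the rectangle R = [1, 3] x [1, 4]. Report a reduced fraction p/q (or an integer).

f(x, y) is a tensor product of a function of x and a function of y, and both factors are bounded continuous (hence Lebesgue integrable) on the rectangle, so Fubini's theorem applies:
  integral_R f d(m x m) = (integral_a1^b1 x dx) * (integral_a2^b2 y dy).
Inner integral in x: integral_{1}^{3} x dx = (3^2 - 1^2)/2
  = 4.
Inner integral in y: integral_{1}^{4} y dy = (4^2 - 1^2)/2
  = 15/2.
Product: (4) * (15/2) = 30.

30


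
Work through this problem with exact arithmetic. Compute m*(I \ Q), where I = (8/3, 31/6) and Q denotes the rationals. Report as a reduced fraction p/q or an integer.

The interval I = (8/3, 31/6) has m(I) = 31/6 - 8/3 = 5/2 (endpoints are measure-zero, so open/closed/half-open agree). Write I = (I cap Q) u (I \ Q). The rationals in I are countable, so m*(I cap Q) = 0 (cover each rational by intervals whose total length is arbitrarily small). By countable subadditivity m*(I) <= m*(I cap Q) + m*(I \ Q), hence m*(I \ Q) >= m(I) = 5/2. The reverse inequality m*(I \ Q) <= m*(I) = 5/2 is trivial since (I \ Q) is a subset of I. Therefore m*(I \ Q) = 5/2.

5/2


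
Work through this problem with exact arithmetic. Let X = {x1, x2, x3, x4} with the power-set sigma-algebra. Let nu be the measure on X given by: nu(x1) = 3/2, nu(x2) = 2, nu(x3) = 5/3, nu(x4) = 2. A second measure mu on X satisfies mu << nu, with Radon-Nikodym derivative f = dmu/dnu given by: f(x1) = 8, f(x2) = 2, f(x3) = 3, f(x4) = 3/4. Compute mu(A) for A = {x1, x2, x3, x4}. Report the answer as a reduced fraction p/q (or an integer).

By the defining property of the Radon-Nikodym derivative, for every measurable set A,
  mu(A) = integral_A f dnu.
Since nu is a discrete measure concentrated on the atoms of X, the integral over A reduces to the sum
  mu(A) = sum_{x in A} f(x) * nu({x}).
Computing each term:
  x1: f(x1) * nu(x1) = 8 * 3/2 = 12.
  x2: f(x2) * nu(x2) = 2 * 2 = 4.
  x3: f(x3) * nu(x3) = 3 * 5/3 = 5.
  x4: f(x4) * nu(x4) = 3/4 * 2 = 3/2.
Summing: mu(A) = 12 + 4 + 5 + 3/2 = 45/2.

45/2


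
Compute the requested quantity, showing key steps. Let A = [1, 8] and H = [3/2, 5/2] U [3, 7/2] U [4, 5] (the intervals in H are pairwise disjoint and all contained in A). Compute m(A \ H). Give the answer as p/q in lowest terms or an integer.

The ambient interval has length m(A) = 8 - 1 = 7.
Since the holes are disjoint and sit inside A, by finite additivity
  m(H) = sum_i (b_i - a_i), and m(A \ H) = m(A) - m(H).
Computing the hole measures:
  m(H_1) = 5/2 - 3/2 = 1.
  m(H_2) = 7/2 - 3 = 1/2.
  m(H_3) = 5 - 4 = 1.
Summed: m(H) = 1 + 1/2 + 1 = 5/2.
So m(A \ H) = 7 - 5/2 = 9/2.

9/2


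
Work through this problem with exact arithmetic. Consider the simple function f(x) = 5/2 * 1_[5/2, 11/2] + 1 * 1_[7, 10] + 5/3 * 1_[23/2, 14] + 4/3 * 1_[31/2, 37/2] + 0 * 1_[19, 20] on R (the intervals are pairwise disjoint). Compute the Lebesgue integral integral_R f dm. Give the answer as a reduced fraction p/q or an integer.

For a simple function f = sum_i c_i * 1_{A_i} with disjoint A_i,
  integral f dm = sum_i c_i * m(A_i).
Lengths of the A_i:
  m(A_1) = 11/2 - 5/2 = 3.
  m(A_2) = 10 - 7 = 3.
  m(A_3) = 14 - 23/2 = 5/2.
  m(A_4) = 37/2 - 31/2 = 3.
  m(A_5) = 20 - 19 = 1.
Contributions c_i * m(A_i):
  (5/2) * (3) = 15/2.
  (1) * (3) = 3.
  (5/3) * (5/2) = 25/6.
  (4/3) * (3) = 4.
  (0) * (1) = 0.
Total: 15/2 + 3 + 25/6 + 4 + 0 = 56/3.

56/3


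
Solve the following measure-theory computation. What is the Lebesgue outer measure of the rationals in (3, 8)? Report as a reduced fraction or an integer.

The set Q cap (3, 8) is countable (a subset of the countable set Q). Lebesgue outer measure of any countable set is 0: each singleton {q} has m*({q}) = 0, and by countable subadditivity m*(union_k {q_k}) <= sum_k m*({q_k}) = sum_k 0 = 0. The reverse inequality m*(E) >= 0 is automatic. So m*(Q cap (3, 8)) = 0.

0


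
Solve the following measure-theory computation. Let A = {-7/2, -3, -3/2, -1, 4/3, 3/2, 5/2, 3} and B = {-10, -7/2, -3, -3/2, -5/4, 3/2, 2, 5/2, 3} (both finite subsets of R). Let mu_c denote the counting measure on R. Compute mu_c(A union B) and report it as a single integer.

Counting measure on a finite set equals cardinality. By inclusion-exclusion, |A union B| = |A| + |B| - |A cap B|.
|A| = 8, |B| = 9, |A cap B| = 6.
So mu_c(A union B) = 8 + 9 - 6 = 11.

11


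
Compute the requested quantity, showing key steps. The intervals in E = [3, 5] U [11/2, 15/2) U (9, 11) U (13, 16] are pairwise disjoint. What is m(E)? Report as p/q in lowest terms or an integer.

For pairwise disjoint intervals, m(union_i I_i) = sum_i m(I_i),
and m is invariant under swapping open/closed endpoints (single points have measure 0).
So m(E) = sum_i (b_i - a_i).
  I_1 has length 5 - 3 = 2.
  I_2 has length 15/2 - 11/2 = 2.
  I_3 has length 11 - 9 = 2.
  I_4 has length 16 - 13 = 3.
Summing:
  m(E) = 2 + 2 + 2 + 3 = 9.

9


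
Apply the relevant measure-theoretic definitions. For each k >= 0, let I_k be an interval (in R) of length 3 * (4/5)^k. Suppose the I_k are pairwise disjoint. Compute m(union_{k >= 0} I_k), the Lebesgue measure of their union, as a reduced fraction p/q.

By countable additivity of the Lebesgue measure on pairwise disjoint measurable sets,
  m(union_{k >= 0} I_k) = sum_{k >= 0} m(I_k) = sum_{k >= 0} a * r^k,
  with a = 3 and r = 4/5.
Since 0 < r = 4/5 < 1, the geometric series converges:
  sum_{k >= 0} a * r^k = a / (1 - r).
  = 3 / (1 - 4/5)
  = 3 / (1/5)
  = 15.

15


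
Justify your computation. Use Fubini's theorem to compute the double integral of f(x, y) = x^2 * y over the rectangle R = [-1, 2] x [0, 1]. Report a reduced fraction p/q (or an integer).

f(x, y) is a tensor product of a function of x and a function of y, and both factors are bounded continuous (hence Lebesgue integrable) on the rectangle, so Fubini's theorem applies:
  integral_R f d(m x m) = (integral_a1^b1 x^2 dx) * (integral_a2^b2 y dy).
Inner integral in x: integral_{-1}^{2} x^2 dx = (2^3 - (-1)^3)/3
  = 3.
Inner integral in y: integral_{0}^{1} y dy = (1^2 - 0^2)/2
  = 1/2.
Product: (3) * (1/2) = 3/2.

3/2


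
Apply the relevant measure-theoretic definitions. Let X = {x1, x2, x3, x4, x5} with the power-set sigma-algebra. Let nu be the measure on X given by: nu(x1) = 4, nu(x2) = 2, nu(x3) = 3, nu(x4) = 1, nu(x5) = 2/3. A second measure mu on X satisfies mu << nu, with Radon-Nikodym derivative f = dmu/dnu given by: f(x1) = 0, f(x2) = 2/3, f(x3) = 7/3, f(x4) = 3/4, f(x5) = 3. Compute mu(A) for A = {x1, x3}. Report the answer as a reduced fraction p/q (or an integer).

By the defining property of the Radon-Nikodym derivative, for every measurable set A,
  mu(A) = integral_A f dnu.
Since nu is a discrete measure concentrated on the atoms of X, the integral over A reduces to the sum
  mu(A) = sum_{x in A} f(x) * nu({x}).
Computing each term:
  x1: f(x1) * nu(x1) = 0 * 4 = 0.
  x3: f(x3) * nu(x3) = 7/3 * 3 = 7.
Summing: mu(A) = 0 + 7 = 7.

7


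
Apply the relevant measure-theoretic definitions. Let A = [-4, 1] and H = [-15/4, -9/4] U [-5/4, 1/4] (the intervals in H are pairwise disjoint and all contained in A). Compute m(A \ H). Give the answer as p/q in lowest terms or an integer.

The ambient interval has length m(A) = 1 - (-4) = 5.
Since the holes are disjoint and sit inside A, by finite additivity
  m(H) = sum_i (b_i - a_i), and m(A \ H) = m(A) - m(H).
Computing the hole measures:
  m(H_1) = -9/4 - (-15/4) = 3/2.
  m(H_2) = 1/4 - (-5/4) = 3/2.
Summed: m(H) = 3/2 + 3/2 = 3.
So m(A \ H) = 5 - 3 = 2.

2


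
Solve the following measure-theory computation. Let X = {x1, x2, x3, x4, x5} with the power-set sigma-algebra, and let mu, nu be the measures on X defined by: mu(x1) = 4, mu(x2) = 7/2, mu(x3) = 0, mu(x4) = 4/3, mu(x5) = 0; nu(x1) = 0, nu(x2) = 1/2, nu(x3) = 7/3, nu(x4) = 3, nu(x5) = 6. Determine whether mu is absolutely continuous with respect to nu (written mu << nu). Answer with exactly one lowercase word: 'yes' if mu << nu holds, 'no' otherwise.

mu << nu means: every nu-null measurable set is also mu-null; equivalently, for every atom x, if nu({x}) = 0 then mu({x}) = 0.
Checking each atom:
  x1: nu = 0, mu = 4 > 0 -> violates mu << nu.
  x2: nu = 1/2 > 0 -> no constraint.
  x3: nu = 7/3 > 0 -> no constraint.
  x4: nu = 3 > 0 -> no constraint.
  x5: nu = 6 > 0 -> no constraint.
The atom(s) x1 violate the condition (nu = 0 but mu > 0). Therefore mu is NOT absolutely continuous w.r.t. nu.

no


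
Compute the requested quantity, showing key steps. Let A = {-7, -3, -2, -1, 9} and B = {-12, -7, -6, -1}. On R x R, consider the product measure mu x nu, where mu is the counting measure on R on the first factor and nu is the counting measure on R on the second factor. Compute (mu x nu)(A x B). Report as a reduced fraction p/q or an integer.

For a measurable rectangle A x B, the product measure satisfies
  (mu x nu)(A x B) = mu(A) * nu(B).
  mu(A) = 5.
  nu(B) = 4.
  (mu x nu)(A x B) = 5 * 4 = 20.

20


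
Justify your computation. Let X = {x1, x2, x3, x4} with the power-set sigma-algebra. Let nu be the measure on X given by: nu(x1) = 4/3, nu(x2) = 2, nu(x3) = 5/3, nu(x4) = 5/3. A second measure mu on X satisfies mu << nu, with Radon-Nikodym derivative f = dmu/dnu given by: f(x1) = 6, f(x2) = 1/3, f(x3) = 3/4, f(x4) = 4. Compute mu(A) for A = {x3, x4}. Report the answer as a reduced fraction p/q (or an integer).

By the defining property of the Radon-Nikodym derivative, for every measurable set A,
  mu(A) = integral_A f dnu.
Since nu is a discrete measure concentrated on the atoms of X, the integral over A reduces to the sum
  mu(A) = sum_{x in A} f(x) * nu({x}).
Computing each term:
  x3: f(x3) * nu(x3) = 3/4 * 5/3 = 5/4.
  x4: f(x4) * nu(x4) = 4 * 5/3 = 20/3.
Summing: mu(A) = 5/4 + 20/3 = 95/12.

95/12


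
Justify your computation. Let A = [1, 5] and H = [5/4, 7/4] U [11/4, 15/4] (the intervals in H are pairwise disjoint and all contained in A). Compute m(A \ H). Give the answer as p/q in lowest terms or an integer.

The ambient interval has length m(A) = 5 - 1 = 4.
Since the holes are disjoint and sit inside A, by finite additivity
  m(H) = sum_i (b_i - a_i), and m(A \ H) = m(A) - m(H).
Computing the hole measures:
  m(H_1) = 7/4 - 5/4 = 1/2.
  m(H_2) = 15/4 - 11/4 = 1.
Summed: m(H) = 1/2 + 1 = 3/2.
So m(A \ H) = 4 - 3/2 = 5/2.

5/2


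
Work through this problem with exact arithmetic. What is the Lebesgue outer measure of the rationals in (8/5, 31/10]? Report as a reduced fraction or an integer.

Q cap (8/5, 31/10] is countable; list its elements as q_1, q_2, ... . Fix eps > 0 and cover the k-th point by an interval of length eps * 2^(-k). The cover has total length eps * sum_{k>=1} 2^(-k) = eps, so by definition of outer measure m*(Q cap (8/5, 31/10]) <= eps. Since eps was arbitrary and m* >= 0, the outer measure is 0.

0


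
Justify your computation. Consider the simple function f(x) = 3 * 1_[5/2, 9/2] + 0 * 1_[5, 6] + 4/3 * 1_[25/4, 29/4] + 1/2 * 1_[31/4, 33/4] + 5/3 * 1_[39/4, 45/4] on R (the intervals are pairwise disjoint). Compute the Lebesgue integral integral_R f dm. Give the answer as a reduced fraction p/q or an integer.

For a simple function f = sum_i c_i * 1_{A_i} with disjoint A_i,
  integral f dm = sum_i c_i * m(A_i).
Lengths of the A_i:
  m(A_1) = 9/2 - 5/2 = 2.
  m(A_2) = 6 - 5 = 1.
  m(A_3) = 29/4 - 25/4 = 1.
  m(A_4) = 33/4 - 31/4 = 1/2.
  m(A_5) = 45/4 - 39/4 = 3/2.
Contributions c_i * m(A_i):
  (3) * (2) = 6.
  (0) * (1) = 0.
  (4/3) * (1) = 4/3.
  (1/2) * (1/2) = 1/4.
  (5/3) * (3/2) = 5/2.
Total: 6 + 0 + 4/3 + 1/4 + 5/2 = 121/12.

121/12
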